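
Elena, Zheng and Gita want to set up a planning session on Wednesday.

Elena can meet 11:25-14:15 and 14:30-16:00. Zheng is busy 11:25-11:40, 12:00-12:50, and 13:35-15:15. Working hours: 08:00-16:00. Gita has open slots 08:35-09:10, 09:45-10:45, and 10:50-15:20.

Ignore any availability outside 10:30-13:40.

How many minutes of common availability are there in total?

65 minutes

Zheng free within 08:00–16:00: 08:00–11:25, 11:40–12:00, 12:50–13:35, 15:15–16:00.
Elena ∩ Zheng: 11:40–12:00, 12:50–13:35, 15:15–16:00.
Elena ∩ Zheng ∩ Gita: 11:40–12:00, 12:50–13:35, 15:15–15:20.
Restricted to 10:30–13:40: 11:40–12:00, 12:50–13:35.
Total common minutes: 20 + 45 = 65.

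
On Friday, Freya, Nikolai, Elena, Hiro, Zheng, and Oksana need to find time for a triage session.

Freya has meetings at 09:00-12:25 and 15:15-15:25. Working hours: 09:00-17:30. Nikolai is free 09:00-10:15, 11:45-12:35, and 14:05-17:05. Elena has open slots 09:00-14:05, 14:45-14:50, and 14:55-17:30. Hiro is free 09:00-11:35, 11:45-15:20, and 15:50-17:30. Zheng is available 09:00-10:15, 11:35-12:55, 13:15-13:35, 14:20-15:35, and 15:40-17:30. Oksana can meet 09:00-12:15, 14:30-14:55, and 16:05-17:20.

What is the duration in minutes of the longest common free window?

Freya free within 09:00–17:30: 12:25–15:15, 15:25–17:30.
Freya ∩ Nikolai: 12:25–12:35, 14:05–15:15, 15:25–17:05.
Freya ∩ Nikolai ∩ Elena: 12:25–12:35, 14:45–14:50, 14:55–15:15, 15:25–17:05.
Freya ∩ Nikolai ∩ Elena ∩ Hiro: 12:25–12:35, 14:45–14:50, 14:55–15:15, 15:50–17:05.
Freya ∩ Nikolai ∩ Elena ∩ Hiro ∩ Zheng: 12:25–12:35, 14:45–14:50, 14:55–15:15, 15:50–17:05.
Freya ∩ Nikolai ∩ Elena ∩ Hiro ∩ Zheng ∩ Oksana: 14:45–14:50, 16:05–17:05.
Common window lengths: 5, 60 min; longest is 60.

60 minutes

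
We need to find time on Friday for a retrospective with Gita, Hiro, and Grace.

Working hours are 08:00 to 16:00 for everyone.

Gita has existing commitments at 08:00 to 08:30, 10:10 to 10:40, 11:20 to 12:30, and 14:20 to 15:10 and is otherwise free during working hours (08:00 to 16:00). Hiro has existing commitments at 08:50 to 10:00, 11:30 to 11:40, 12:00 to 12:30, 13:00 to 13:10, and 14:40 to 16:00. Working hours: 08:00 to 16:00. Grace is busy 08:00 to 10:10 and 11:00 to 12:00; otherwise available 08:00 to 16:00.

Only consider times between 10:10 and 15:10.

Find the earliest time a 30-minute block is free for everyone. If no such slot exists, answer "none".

12:30

Gita free within 08:00–16:00: 08:30–10:10, 10:40–11:20, 12:30–14:20, 15:10–16:00.
Hiro free within 08:00–16:00: 08:00–08:50, 10:00–11:30, 11:40–12:00, 12:30–13:00, 13:10–14:40.
Grace free within 08:00–16:00: 10:10–11:00, 12:00–16:00.
Gita ∩ Hiro: 08:30–08:50, 10:00–10:10, 10:40–11:20, 12:30–13:00, 13:10–14:20.
Gita ∩ Hiro ∩ Grace: 10:40–11:00, 12:30–13:00, 13:10–14:20.
Restricted to 10:10–15:10: 10:40–11:00, 12:30–13:00, 13:10–14:20.
Windows ≥ 30 min: 12:30–13:00, 13:10–14:20.
Earliest such window starts at 12:30.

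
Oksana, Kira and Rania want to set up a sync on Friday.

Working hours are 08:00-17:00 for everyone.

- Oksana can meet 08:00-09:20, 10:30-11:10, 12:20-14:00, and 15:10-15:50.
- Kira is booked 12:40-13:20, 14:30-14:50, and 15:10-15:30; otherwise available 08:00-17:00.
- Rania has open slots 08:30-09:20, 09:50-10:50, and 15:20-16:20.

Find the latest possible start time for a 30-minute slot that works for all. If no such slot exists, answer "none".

08:50

Kira free within 08:00–17:00: 08:00–12:40, 13:20–14:30, 14:50–15:10, 15:30–17:00.
Oksana ∩ Kira: 08:00–09:20, 10:30–11:10, 12:20–12:40, 13:20–14:00, 15:30–15:50.
Oksana ∩ Kira ∩ Rania: 08:30–09:20, 10:30–10:50, 15:30–15:50.
Windows ≥ 30 min: 08:30–09:20.
Latest start in the last window 08:30–09:20 is 09:20 − 30 min = 08:50.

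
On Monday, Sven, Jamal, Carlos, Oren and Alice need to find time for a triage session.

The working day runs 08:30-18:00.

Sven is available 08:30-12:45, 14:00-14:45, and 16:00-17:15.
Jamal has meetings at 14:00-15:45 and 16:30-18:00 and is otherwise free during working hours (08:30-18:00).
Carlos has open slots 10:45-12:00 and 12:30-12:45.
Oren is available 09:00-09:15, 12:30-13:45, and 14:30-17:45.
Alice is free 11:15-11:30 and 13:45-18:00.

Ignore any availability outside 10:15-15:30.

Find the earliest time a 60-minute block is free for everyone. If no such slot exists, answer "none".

none

Jamal free within 08:30–18:00: 08:30–14:00, 15:45–16:30.
Sven ∩ Jamal: 08:30–12:45, 16:00–16:30.
Sven ∩ Jamal ∩ Carlos: 10:45–12:00, 12:30–12:45.
Sven ∩ Jamal ∩ Carlos ∩ Oren: 12:30–12:45.
Sven ∩ Jamal ∩ Carlos ∩ Oren ∩ Alice: (none).
Restricted to 10:15–15:30: (none).
Windows ≥ 60 min: (none).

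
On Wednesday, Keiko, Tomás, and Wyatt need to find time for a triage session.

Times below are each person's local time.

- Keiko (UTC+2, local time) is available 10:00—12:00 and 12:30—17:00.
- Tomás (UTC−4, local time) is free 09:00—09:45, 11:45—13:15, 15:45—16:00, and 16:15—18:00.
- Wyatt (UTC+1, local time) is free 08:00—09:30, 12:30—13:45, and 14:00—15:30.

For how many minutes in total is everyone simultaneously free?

Keiko → UTC: 08:00–10:00, 10:30–15:00.
Tomás → UTC: 13:00–13:45, 15:45–17:15, 19:45–20:00, 20:15–22:00.
Wyatt → UTC: 07:00–08:30, 11:30–12:45, 13:00–14:30.
Keiko ∩ Tomás: 13:00–13:45.
Keiko ∩ Tomás ∩ Wyatt: 13:00–13:45.
Total common minutes: 45.

45 minutes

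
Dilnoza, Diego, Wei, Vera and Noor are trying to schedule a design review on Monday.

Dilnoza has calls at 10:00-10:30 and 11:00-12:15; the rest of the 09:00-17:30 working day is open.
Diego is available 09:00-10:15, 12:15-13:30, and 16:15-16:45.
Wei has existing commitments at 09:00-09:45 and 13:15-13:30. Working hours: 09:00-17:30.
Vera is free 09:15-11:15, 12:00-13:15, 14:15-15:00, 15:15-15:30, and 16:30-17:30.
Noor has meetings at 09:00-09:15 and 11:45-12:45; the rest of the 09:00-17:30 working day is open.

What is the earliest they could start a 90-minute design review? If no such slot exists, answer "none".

none

Dilnoza free within 09:00–17:30: 09:00–10:00, 10:30–11:00, 12:15–17:30.
Wei free within 09:00–17:30: 09:45–13:15, 13:30–17:30.
Noor free within 09:00–17:30: 09:15–11:45, 12:45–17:30.
Dilnoza ∩ Diego: 09:00–10:00, 12:15–13:30, 16:15–16:45.
Dilnoza ∩ Diego ∩ Wei: 09:45–10:00, 12:15–13:15, 16:15–16:45.
Dilnoza ∩ Diego ∩ Wei ∩ Vera: 09:45–10:00, 12:15–13:15, 16:30–16:45.
Dilnoza ∩ Diego ∩ Wei ∩ Vera ∩ Noor: 09:45–10:00, 12:45–13:15, 16:30–16:45.
Windows ≥ 90 min: (none).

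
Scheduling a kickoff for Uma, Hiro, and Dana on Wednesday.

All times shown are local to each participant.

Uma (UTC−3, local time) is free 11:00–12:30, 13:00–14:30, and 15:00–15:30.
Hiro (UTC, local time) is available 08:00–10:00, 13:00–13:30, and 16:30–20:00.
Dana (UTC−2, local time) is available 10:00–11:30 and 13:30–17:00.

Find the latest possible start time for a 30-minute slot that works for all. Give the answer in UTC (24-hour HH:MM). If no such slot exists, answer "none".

Uma → UTC: 14:00–15:30, 16:00–17:30, 18:00–18:30.
Hiro → UTC: 08:00–10:00, 13:00–13:30, 16:30–20:00.
Dana → UTC: 12:00–13:30, 15:30–19:00.
Uma ∩ Hiro: 16:30–17:30, 18:00–18:30.
Uma ∩ Hiro ∩ Dana: 16:30–17:30, 18:00–18:30.
Windows ≥ 30 min: 16:30–17:30, 18:00–18:30.
Latest start in the last window 18:00–18:30 is 18:30 − 30 min = 18:00.

18:00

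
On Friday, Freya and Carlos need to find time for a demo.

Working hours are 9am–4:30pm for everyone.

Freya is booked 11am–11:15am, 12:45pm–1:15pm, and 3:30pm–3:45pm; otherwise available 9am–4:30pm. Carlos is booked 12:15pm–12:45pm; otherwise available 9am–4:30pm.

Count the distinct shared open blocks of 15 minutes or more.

4

Freya free within 09:00–16:30: 09:00–11:00, 11:15–12:45, 13:15–15:30, 15:45–16:30.
Carlos free within 09:00–16:30: 09:00–12:15, 12:45–16:30.
Freya ∩ Carlos: 09:00–11:00, 11:15–12:15, 13:15–15:30, 15:45–16:30.
Windows ≥ 15 min: 09:00–11:00, 11:15–12:15, 13:15–15:30, 15:45–16:30.
That's 4 windows.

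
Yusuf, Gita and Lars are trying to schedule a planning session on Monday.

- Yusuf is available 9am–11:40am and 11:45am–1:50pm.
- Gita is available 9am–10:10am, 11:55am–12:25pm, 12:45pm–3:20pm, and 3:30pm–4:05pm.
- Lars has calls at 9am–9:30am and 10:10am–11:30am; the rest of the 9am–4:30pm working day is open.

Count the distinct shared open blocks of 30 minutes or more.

3

Lars free within 09:00–16:30: 09:30–10:10, 11:30–16:30.
Yusuf ∩ Gita: 09:00–10:10, 11:55–12:25, 12:45–13:50.
Yusuf ∩ Gita ∩ Lars: 09:30–10:10, 11:55–12:25, 12:45–13:50.
Windows ≥ 30 min: 09:30–10:10, 11:55–12:25, 12:45–13:50.
That's 3 windows.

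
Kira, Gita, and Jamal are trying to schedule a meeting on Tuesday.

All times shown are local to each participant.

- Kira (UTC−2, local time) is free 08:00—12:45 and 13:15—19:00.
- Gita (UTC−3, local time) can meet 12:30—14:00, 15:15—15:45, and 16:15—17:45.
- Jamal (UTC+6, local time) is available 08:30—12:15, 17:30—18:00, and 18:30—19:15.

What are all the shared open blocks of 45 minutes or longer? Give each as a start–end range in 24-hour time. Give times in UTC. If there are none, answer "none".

none

Kira → UTC: 10:00–14:45, 15:15–21:00.
Gita → UTC: 15:30–17:00, 18:15–18:45, 19:15–20:45.
Jamal → UTC: 02:30–06:15, 11:30–12:00, 12:30–13:15.
Kira ∩ Gita: 15:30–17:00, 18:15–18:45, 19:15–20:45.
Kira ∩ Gita ∩ Jamal: (none).
Windows ≥ 45 min: (none).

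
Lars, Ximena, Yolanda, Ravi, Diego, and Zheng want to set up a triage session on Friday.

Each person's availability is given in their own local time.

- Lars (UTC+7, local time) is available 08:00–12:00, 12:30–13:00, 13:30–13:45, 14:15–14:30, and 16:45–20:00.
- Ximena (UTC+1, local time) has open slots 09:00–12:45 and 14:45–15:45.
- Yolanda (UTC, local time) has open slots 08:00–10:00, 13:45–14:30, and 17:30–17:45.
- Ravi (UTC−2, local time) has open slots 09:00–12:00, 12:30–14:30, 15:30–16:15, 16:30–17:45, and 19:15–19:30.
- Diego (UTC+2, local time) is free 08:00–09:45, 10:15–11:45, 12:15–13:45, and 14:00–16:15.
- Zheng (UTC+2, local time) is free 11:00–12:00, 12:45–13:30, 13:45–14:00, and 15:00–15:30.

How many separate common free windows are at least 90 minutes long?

0

Lars → UTC: 01:00–05:00, 05:30–06:00, 06:30–06:45, 07:15–07:30, 09:45–13:00.
Ximena → UTC: 08:00–11:45, 13:45–14:45.
Yolanda → UTC: 08:00–10:00, 13:45–14:30, 17:30–17:45.
Ravi → UTC: 11:00–14:00, 14:30–16:30, 17:30–18:15, 18:30–19:45, 21:15–21:30.
Diego → UTC: 06:00–07:45, 08:15–09:45, 10:15–11:45, 12:00–14:15.
Zheng → UTC: 09:00–10:00, 10:45–11:30, 11:45–12:00, 13:00–13:30.
Lars ∩ Ximena: 09:45–11:45.
Lars ∩ Ximena ∩ Yolanda: 09:45–10:00.
Lars ∩ Ximena ∩ Yolanda ∩ Ravi: (none).
Lars ∩ Ximena ∩ Yolanda ∩ Ravi ∩ Diego: (none).
Lars ∩ Ximena ∩ Yolanda ∩ Ravi ∩ Diego ∩ Zheng: (none).
Windows ≥ 90 min: (none).
That's 0 windows.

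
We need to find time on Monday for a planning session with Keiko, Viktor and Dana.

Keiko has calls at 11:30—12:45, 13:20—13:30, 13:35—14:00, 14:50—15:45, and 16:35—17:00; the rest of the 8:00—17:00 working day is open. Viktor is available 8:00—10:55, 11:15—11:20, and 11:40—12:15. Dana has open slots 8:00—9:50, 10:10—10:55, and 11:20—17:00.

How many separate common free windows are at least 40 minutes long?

Keiko free within 08:00–17:00: 08:00–11:30, 12:45–13:20, 13:30–13:35, 14:00–14:50, 15:45–16:35.
Keiko ∩ Viktor: 08:00–10:55, 11:15–11:20.
Keiko ∩ Viktor ∩ Dana: 08:00–09:50, 10:10–10:55.
Windows ≥ 40 min: 08:00–09:50, 10:10–10:55.
That's 2 windows.

2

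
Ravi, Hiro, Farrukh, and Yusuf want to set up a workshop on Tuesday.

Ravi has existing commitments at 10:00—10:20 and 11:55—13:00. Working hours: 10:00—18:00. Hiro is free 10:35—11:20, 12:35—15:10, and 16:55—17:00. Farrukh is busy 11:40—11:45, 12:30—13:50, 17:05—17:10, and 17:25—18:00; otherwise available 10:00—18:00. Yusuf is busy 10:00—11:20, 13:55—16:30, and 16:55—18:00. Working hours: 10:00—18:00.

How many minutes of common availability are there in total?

5 minutes

Ravi free within 10:00–18:00: 10:20–11:55, 13:00–18:00.
Farrukh free within 10:00–18:00: 10:00–11:40, 11:45–12:30, 13:50–17:05, 17:10–17:25.
Yusuf free within 10:00–18:00: 11:20–13:55, 16:30–16:55.
Ravi ∩ Hiro: 10:35–11:20, 13:00–15:10, 16:55–17:00.
Ravi ∩ Hiro ∩ Farrukh: 10:35–11:20, 13:50–15:10, 16:55–17:00.
Ravi ∩ Hiro ∩ Farrukh ∩ Yusuf: 13:50–13:55.
Total common minutes: 5.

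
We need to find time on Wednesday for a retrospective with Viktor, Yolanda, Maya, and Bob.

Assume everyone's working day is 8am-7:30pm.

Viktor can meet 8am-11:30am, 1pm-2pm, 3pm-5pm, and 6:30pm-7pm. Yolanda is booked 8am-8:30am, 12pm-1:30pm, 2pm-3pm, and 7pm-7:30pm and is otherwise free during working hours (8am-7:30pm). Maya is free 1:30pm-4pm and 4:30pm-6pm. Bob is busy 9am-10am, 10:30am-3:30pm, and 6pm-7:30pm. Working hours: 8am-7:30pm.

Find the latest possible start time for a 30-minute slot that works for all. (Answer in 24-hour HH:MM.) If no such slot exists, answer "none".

Yolanda free within 08:00–19:30: 08:30–12:00, 13:30–14:00, 15:00–19:00.
Bob free within 08:00–19:30: 08:00–09:00, 10:00–10:30, 15:30–18:00.
Viktor ∩ Yolanda: 08:30–11:30, 13:30–14:00, 15:00–17:00, 18:30–19:00.
Viktor ∩ Yolanda ∩ Maya: 13:30–14:00, 15:00–16:00, 16:30–17:00.
Viktor ∩ Yolanda ∩ Maya ∩ Bob: 15:30–16:00, 16:30–17:00.
Windows ≥ 30 min: 15:30–16:00, 16:30–17:00.
Latest start in the last window 16:30–17:00 is 17:00 − 30 min = 16:30.

16:30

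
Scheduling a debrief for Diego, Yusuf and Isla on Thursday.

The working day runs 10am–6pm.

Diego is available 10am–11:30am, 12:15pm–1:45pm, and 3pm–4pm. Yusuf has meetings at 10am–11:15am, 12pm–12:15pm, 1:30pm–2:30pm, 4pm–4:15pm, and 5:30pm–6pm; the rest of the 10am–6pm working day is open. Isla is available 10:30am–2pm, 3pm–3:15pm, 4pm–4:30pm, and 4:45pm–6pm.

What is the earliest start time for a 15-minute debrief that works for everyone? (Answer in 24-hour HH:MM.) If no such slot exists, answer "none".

11:15

Yusuf free within 10:00–18:00: 11:15–12:00, 12:15–13:30, 14:30–16:00, 16:15–17:30.
Diego ∩ Yusuf: 11:15–11:30, 12:15–13:30, 15:00–16:00.
Diego ∩ Yusuf ∩ Isla: 11:15–11:30, 12:15–13:30, 15:00–15:15.
Windows ≥ 15 min: 11:15–11:30, 12:15–13:30, 15:00–15:15.
Earliest such window starts at 11:15.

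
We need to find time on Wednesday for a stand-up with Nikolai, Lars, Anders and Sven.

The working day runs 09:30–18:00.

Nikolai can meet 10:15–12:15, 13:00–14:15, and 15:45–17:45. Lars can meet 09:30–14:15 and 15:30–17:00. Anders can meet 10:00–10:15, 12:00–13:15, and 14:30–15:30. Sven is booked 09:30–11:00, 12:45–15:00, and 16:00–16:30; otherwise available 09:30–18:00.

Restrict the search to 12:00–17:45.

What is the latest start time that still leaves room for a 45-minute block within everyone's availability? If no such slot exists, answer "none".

none

Sven free within 09:30–18:00: 11:00–12:45, 15:00–16:00, 16:30–18:00.
Nikolai ∩ Lars: 10:15–12:15, 13:00–14:15, 15:45–17:00.
Nikolai ∩ Lars ∩ Anders: 12:00–12:15, 13:00–13:15.
Nikolai ∩ Lars ∩ Anders ∩ Sven: 12:00–12:15.
Restricted to 12:00–17:45: 12:00–12:15.
Windows ≥ 45 min: (none).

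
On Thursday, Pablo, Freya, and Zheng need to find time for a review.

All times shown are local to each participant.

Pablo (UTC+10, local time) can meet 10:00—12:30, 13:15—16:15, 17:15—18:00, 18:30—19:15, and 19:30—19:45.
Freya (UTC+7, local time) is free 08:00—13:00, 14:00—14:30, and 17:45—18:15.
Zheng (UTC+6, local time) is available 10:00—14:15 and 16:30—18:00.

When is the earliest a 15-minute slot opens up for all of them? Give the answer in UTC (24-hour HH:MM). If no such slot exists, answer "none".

04:00

Pablo → UTC: 00:00–02:30, 03:15–06:15, 07:15–08:00, 08:30–09:15, 09:30–09:45.
Freya → UTC: 01:00–06:00, 07:00–07:30, 10:45–11:15.
Zheng → UTC: 04:00–08:15, 10:30–12:00.
Pablo ∩ Freya: 01:00–02:30, 03:15–06:00, 07:15–07:30.
Pablo ∩ Freya ∩ Zheng: 04:00–06:00, 07:15–07:30.
Windows ≥ 15 min: 04:00–06:00, 07:15–07:30.
Earliest such window starts at 04:00.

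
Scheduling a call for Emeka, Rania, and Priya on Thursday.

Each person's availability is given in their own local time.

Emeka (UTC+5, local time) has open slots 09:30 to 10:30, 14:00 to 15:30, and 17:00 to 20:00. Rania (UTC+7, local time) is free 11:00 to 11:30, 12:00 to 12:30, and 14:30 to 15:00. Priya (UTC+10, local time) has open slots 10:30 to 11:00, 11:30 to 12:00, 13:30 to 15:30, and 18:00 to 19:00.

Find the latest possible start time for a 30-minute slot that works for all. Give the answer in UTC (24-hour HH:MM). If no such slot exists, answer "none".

Emeka → UTC: 04:30–05:30, 09:00–10:30, 12:00–15:00.
Rania → UTC: 04:00–04:30, 05:00–05:30, 07:30–08:00.
Priya → UTC: 00:30–01:00, 01:30–02:00, 03:30–05:30, 08:00–09:00.
Emeka ∩ Rania: 05:00–05:30.
Emeka ∩ Rania ∩ Priya: 05:00–05:30.
Windows ≥ 30 min: 05:00–05:30.
Latest start in the last window 05:00–05:30 is 05:30 − 30 min = 05:00.

05:00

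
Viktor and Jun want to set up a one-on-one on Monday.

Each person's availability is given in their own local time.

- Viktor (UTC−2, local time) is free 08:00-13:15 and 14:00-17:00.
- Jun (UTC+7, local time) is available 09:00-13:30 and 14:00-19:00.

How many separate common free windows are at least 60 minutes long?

Viktor → UTC: 10:00–15:15, 16:00–19:00.
Jun → UTC: 02:00–06:30, 07:00–12:00.
Viktor ∩ Jun: 10:00–12:00.
Windows ≥ 60 min: 10:00–12:00.
That's 1 window.

1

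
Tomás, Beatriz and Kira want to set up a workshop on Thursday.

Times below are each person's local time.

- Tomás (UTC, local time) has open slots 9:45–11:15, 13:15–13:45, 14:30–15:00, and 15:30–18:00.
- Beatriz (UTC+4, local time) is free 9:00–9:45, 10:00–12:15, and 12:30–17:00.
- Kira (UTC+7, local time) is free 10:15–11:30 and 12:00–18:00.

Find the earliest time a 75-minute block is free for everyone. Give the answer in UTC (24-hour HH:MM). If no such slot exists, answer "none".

09:45

Tomás → UTC: 09:45–11:15, 13:15–13:45, 14:30–15:00, 15:30–18:00.
Beatriz → UTC: 05:00–05:45, 06:00–08:15, 08:30–13:00.
Kira → UTC: 03:15–04:30, 05:00–11:00.
Tomás ∩ Beatriz: 09:45–11:15.
Tomás ∩ Beatriz ∩ Kira: 09:45–11:00.
Windows ≥ 75 min: 09:45–11:00.
Earliest such window starts at 09:45.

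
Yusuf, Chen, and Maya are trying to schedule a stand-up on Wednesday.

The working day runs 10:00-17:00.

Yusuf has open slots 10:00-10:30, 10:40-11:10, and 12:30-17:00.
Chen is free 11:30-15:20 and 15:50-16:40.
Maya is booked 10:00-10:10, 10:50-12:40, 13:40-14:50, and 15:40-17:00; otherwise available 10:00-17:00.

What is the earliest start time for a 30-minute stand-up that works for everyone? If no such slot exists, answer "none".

Maya free within 10:00–17:00: 10:10–10:50, 12:40–13:40, 14:50–15:40.
Yusuf ∩ Chen: 12:30–15:20, 15:50–16:40.
Yusuf ∩ Chen ∩ Maya: 12:40–13:40, 14:50–15:20.
Windows ≥ 30 min: 12:40–13:40, 14:50–15:20.
Earliest such window starts at 12:40.

12:40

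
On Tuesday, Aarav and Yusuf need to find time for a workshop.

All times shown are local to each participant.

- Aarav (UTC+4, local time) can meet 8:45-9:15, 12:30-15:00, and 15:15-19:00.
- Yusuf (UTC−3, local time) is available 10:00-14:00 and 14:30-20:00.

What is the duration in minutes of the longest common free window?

120 minutes

Aarav → UTC: 04:45–05:15, 08:30–11:00, 11:15–15:00.
Yusuf → UTC: 13:00–17:00, 17:30–23:00.
Aarav ∩ Yusuf: 13:00–15:00.
Single common window of 120 minutes.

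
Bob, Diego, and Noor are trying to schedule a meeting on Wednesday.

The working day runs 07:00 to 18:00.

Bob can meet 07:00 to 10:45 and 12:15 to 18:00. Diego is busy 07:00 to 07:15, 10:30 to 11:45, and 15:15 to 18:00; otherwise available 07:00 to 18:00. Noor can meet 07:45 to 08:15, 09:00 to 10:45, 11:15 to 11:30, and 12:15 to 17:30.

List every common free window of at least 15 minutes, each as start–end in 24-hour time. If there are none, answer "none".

07:45–08:15, 09:00–10:30, 12:15–15:15

Diego free within 07:00–18:00: 07:15–10:30, 11:45–15:15.
Bob ∩ Diego: 07:15–10:30, 12:15–15:15.
Bob ∩ Diego ∩ Noor: 07:45–08:15, 09:00–10:30, 12:15–15:15.
Windows ≥ 15 min: 07:45–08:15, 09:00–10:30, 12:15–15:15.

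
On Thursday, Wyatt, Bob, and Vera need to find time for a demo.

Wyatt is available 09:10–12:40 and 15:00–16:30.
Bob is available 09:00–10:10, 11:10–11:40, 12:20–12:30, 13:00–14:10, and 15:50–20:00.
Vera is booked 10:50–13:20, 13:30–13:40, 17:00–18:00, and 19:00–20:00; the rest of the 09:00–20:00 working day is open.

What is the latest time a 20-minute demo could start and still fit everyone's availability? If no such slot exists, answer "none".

16:10

Vera free within 09:00–20:00: 09:00–10:50, 13:20–13:30, 13:40–17:00, 18:00–19:00.
Wyatt ∩ Bob: 09:10–10:10, 11:10–11:40, 12:20–12:30, 15:50–16:30.
Wyatt ∩ Bob ∩ Vera: 09:10–10:10, 15:50–16:30.
Windows ≥ 20 min: 09:10–10:10, 15:50–16:30.
Latest start in the last window 15:50–16:30 is 16:30 − 20 min = 16:10.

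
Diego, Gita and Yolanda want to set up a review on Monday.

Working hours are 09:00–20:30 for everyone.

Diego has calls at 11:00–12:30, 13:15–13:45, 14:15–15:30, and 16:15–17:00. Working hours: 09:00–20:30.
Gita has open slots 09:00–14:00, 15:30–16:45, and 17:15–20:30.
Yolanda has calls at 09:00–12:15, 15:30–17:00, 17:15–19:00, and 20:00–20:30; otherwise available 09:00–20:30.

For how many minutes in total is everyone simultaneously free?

120 minutes

Diego free within 09:00–20:30: 09:00–11:00, 12:30–13:15, 13:45–14:15, 15:30–16:15, 17:00–20:30.
Yolanda free within 09:00–20:30: 12:15–15:30, 17:00–17:15, 19:00–20:00.
Diego ∩ Gita: 09:00–11:00, 12:30–13:15, 13:45–14:00, 15:30–16:15, 17:15–20:30.
Diego ∩ Gita ∩ Yolanda: 12:30–13:15, 13:45–14:00, 19:00–20:00.
Total common minutes: 45 + 15 + 60 = 120.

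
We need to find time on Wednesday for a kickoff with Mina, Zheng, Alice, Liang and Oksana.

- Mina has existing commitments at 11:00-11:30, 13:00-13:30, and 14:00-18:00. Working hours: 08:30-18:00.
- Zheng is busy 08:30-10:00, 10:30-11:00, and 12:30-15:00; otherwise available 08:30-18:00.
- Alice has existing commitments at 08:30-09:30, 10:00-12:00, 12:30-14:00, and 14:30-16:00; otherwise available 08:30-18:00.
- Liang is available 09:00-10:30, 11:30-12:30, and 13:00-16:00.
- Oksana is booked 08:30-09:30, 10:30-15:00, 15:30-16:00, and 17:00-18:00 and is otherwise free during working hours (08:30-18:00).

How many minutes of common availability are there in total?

Mina free within 08:30–18:00: 08:30–11:00, 11:30–13:00, 13:30–14:00.
Zheng free within 08:30–18:00: 10:00–10:30, 11:00–12:30, 15:00–18:00.
Alice free within 08:30–18:00: 09:30–10:00, 12:00–12:30, 14:00–14:30, 16:00–18:00.
Oksana free within 08:30–18:00: 09:30–10:30, 15:00–15:30, 16:00–17:00.
Mina ∩ Zheng: 10:00–10:30, 11:30–12:30.
Mina ∩ Zheng ∩ Alice: 12:00–12:30.
Mina ∩ Zheng ∩ Alice ∩ Liang: 12:00–12:30.
Mina ∩ Zheng ∩ Alice ∩ Liang ∩ Oksana: (none).
Total common minutes: 0.

0 minutes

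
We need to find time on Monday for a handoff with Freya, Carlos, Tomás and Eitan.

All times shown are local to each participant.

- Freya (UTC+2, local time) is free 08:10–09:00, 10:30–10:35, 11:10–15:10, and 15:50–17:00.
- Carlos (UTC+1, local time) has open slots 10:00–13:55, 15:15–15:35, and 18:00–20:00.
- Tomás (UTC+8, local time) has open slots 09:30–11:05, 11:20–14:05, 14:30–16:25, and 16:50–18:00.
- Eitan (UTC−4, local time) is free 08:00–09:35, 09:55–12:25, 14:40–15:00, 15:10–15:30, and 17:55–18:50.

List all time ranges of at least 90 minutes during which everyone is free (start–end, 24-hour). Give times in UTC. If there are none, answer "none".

Freya → UTC: 06:10–07:00, 08:30–08:35, 09:10–13:10, 13:50–15:00.
Carlos → UTC: 09:00–12:55, 14:15–14:35, 17:00–19:00.
Tomás → UTC: 01:30–03:05, 03:20–06:05, 06:30–08:25, 08:50–10:00.
Eitan → UTC: 12:00–13:35, 13:55–16:25, 18:40–19:00, 19:10–19:30, 21:55–22:50.
Freya ∩ Carlos: 09:10–12:55, 14:15–14:35.
Freya ∩ Carlos ∩ Tomás: 09:10–10:00.
Freya ∩ Carlos ∩ Tomás ∩ Eitan: (none).
Windows ≥ 90 min: (none).

none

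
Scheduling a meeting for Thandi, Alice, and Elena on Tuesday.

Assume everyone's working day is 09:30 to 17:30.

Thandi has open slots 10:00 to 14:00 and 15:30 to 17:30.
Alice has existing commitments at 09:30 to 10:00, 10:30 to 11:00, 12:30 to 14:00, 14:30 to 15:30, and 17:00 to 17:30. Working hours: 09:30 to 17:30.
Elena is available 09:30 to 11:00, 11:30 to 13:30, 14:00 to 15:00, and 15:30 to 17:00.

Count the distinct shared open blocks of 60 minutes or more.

Alice free within 09:30–17:30: 10:00–10:30, 11:00–12:30, 14:00–14:30, 15:30–17:00.
Thandi ∩ Alice: 10:00–10:30, 11:00–12:30, 15:30–17:00.
Thandi ∩ Alice ∩ Elena: 10:00–10:30, 11:30–12:30, 15:30–17:00.
Windows ≥ 60 min: 11:30–12:30, 15:30–17:00.
That's 2 windows.

2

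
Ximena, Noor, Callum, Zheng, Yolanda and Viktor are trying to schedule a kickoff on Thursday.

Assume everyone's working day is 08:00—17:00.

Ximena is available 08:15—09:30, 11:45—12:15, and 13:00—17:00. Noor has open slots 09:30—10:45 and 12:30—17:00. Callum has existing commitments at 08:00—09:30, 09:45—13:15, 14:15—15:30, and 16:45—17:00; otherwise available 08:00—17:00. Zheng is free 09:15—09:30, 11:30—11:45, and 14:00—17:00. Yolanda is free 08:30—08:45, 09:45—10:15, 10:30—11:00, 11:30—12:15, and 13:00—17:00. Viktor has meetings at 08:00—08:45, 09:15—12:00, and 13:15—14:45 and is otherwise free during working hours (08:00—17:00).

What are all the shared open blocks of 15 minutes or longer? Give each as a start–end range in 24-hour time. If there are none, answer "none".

Callum free within 08:00–17:00: 09:30–09:45, 13:15–14:15, 15:30–16:45.
Viktor free within 08:00–17:00: 08:45–09:15, 12:00–13:15, 14:45–17:00.
Ximena ∩ Noor: 13:00–17:00.
Ximena ∩ Noor ∩ Callum: 13:15–14:15, 15:30–16:45.
Ximena ∩ Noor ∩ Callum ∩ Zheng: 14:00–14:15, 15:30–16:45.
Ximena ∩ Noor ∩ Callum ∩ Zheng ∩ Yolanda: 14:00–14:15, 15:30–16:45.
Ximena ∩ Noor ∩ Callum ∩ Zheng ∩ Yolanda ∩ Viktor: 15:30–16:45.
Windows ≥ 15 min: 15:30–16:45.

15:30–16:45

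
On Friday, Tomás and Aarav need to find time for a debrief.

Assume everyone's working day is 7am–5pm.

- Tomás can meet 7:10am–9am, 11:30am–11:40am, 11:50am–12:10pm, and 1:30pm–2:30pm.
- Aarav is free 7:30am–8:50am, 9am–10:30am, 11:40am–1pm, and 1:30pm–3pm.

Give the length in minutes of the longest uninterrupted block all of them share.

80 minutes

Tomás ∩ Aarav: 07:30–08:50, 11:50–12:10, 13:30–14:30.
Common window lengths: 80, 20, 60 min; longest is 80.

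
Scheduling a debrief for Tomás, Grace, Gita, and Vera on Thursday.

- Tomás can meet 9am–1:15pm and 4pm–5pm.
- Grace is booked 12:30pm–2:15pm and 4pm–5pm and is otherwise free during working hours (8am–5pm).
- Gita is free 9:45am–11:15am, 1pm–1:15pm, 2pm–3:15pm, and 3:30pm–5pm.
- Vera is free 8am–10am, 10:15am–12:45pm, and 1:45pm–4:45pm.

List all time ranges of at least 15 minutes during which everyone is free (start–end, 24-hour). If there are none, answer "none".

Grace free within 08:00–17:00: 08:00–12:30, 14:15–16:00.
Tomás ∩ Grace: 09:00–12:30.
Tomás ∩ Grace ∩ Gita: 09:45–11:15.
Tomás ∩ Grace ∩ Gita ∩ Vera: 09:45–10:00, 10:15–11:15.
Windows ≥ 15 min: 09:45–10:00, 10:15–11:15.

09:45–10:00, 10:15–11:15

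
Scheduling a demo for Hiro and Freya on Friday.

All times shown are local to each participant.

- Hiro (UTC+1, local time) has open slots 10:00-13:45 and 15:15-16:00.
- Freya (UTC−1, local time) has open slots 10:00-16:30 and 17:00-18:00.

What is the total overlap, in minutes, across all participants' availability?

Hiro → UTC: 09:00–12:45, 14:15–15:00.
Freya → UTC: 11:00–17:30, 18:00–19:00.
Hiro ∩ Freya: 11:00–12:45, 14:15–15:00.
Total common minutes: 105 + 45 = 150.

150 minutes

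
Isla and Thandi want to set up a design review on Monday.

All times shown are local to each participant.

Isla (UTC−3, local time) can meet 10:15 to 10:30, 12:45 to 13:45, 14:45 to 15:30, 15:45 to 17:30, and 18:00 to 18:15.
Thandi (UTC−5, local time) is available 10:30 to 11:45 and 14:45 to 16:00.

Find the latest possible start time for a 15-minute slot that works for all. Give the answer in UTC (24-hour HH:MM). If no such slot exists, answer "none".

20:15

Isla → UTC: 13:15–13:30, 15:45–16:45, 17:45–18:30, 18:45–20:30, 21:00–21:15.
Thandi → UTC: 15:30–16:45, 19:45–21:00.
Isla ∩ Thandi: 15:45–16:45, 19:45–20:30.
Windows ≥ 15 min: 15:45–16:45, 19:45–20:30.
Latest start in the last window 19:45–20:30 is 20:30 − 15 min = 20:15.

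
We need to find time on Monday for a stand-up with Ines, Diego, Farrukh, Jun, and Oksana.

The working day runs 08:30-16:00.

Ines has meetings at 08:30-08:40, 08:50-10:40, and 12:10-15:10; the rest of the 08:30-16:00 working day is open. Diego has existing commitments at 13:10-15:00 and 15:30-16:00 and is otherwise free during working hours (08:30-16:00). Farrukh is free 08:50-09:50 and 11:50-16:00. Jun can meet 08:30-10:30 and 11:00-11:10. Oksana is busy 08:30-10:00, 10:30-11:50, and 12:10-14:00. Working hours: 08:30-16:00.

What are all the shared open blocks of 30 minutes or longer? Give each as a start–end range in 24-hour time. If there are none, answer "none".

Ines free within 08:30–16:00: 08:40–08:50, 10:40–12:10, 15:10–16:00.
Diego free within 08:30–16:00: 08:30–13:10, 15:00–15:30.
Oksana free within 08:30–16:00: 10:00–10:30, 11:50–12:10, 14:00–16:00.
Ines ∩ Diego: 08:40–08:50, 10:40–12:10, 15:10–15:30.
Ines ∩ Diego ∩ Farrukh: 11:50–12:10, 15:10–15:30.
Ines ∩ Diego ∩ Farrukh ∩ Jun: (none).
Ines ∩ Diego ∩ Farrukh ∩ Jun ∩ Oksana: (none).
Windows ≥ 30 min: (none).

none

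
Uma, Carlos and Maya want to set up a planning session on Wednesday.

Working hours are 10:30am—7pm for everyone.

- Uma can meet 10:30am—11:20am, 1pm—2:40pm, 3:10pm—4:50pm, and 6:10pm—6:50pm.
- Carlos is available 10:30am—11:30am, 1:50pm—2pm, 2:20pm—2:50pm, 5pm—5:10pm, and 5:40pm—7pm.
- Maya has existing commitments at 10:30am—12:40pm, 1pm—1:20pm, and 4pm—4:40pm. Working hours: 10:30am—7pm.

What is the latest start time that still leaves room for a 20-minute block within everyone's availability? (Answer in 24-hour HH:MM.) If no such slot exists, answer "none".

Maya free within 10:30–19:00: 12:40–13:00, 13:20–16:00, 16:40–19:00.
Uma ∩ Carlos: 10:30–11:20, 13:50–14:00, 14:20–14:40, 18:10–18:50.
Uma ∩ Carlos ∩ Maya: 13:50–14:00, 14:20–14:40, 18:10–18:50.
Windows ≥ 20 min: 14:20–14:40, 18:10–18:50.
Latest start in the last window 18:10–18:50 is 18:50 − 20 min = 18:30.

18:30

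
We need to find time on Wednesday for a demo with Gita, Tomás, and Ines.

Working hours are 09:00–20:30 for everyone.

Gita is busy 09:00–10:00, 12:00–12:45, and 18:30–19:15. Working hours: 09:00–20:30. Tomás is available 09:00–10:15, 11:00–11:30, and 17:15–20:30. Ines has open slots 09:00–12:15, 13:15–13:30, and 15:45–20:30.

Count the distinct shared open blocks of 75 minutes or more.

Gita free within 09:00–20:30: 10:00–12:00, 12:45–18:30, 19:15–20:30.
Gita ∩ Tomás: 10:00–10:15, 11:00–11:30, 17:15–18:30, 19:15–20:30.
Gita ∩ Tomás ∩ Ines: 10:00–10:15, 11:00–11:30, 17:15–18:30, 19:15–20:30.
Windows ≥ 75 min: 17:15–18:30, 19:15–20:30.
That's 2 windows.

2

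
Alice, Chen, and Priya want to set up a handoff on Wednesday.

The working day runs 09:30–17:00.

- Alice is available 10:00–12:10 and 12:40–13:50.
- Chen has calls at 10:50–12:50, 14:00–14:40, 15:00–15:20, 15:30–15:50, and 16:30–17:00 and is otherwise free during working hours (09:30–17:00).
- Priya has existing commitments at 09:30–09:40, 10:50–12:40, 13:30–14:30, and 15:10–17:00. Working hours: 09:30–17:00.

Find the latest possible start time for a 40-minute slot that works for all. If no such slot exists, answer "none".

12:50

Chen free within 09:30–17:00: 09:30–10:50, 12:50–14:00, 14:40–15:00, 15:20–15:30, 15:50–16:30.
Priya free within 09:30–17:00: 09:40–10:50, 12:40–13:30, 14:30–15:10.
Alice ∩ Chen: 10:00–10:50, 12:50–13:50.
Alice ∩ Chen ∩ Priya: 10:00–10:50, 12:50–13:30.
Windows ≥ 40 min: 10:00–10:50, 12:50–13:30.
Latest start in the last window 12:50–13:30 is 13:30 − 40 min = 12:50.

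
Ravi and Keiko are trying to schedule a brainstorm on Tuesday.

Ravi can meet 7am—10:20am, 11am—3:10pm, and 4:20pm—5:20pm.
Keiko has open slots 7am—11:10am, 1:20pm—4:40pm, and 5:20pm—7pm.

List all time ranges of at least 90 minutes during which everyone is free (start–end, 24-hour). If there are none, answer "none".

Ravi ∩ Keiko: 07:00–10:20, 11:00–11:10, 13:20–15:10, 16:20–16:40.
Windows ≥ 90 min: 07:00–10:20, 13:20–15:10.

07:00–10:20, 13:20–15:10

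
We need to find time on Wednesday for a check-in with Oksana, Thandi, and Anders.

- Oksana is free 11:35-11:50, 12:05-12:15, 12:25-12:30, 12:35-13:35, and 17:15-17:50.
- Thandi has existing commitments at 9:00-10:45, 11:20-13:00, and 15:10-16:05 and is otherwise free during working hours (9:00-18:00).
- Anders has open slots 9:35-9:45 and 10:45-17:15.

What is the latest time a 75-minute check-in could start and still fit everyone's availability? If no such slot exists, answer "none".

Thandi free within 09:00–18:00: 10:45–11:20, 13:00–15:10, 16:05–18:00.
Oksana ∩ Thandi: 13:00–13:35, 17:15–17:50.
Oksana ∩ Thandi ∩ Anders: 13:00–13:35.
Windows ≥ 75 min: (none).

none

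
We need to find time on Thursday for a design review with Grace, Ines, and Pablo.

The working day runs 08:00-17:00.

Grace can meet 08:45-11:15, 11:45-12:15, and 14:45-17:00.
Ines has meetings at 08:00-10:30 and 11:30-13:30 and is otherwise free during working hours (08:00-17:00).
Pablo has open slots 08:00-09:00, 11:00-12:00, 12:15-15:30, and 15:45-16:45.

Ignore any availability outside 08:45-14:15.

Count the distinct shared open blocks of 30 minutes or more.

0

Ines free within 08:00–17:00: 10:30–11:30, 13:30–17:00.
Grace ∩ Ines: 10:30–11:15, 14:45–17:00.
Grace ∩ Ines ∩ Pablo: 11:00–11:15, 14:45–15:30, 15:45–16:45.
Restricted to 08:45–14:15: 11:00–11:15.
Windows ≥ 30 min: (none).
That's 0 windows.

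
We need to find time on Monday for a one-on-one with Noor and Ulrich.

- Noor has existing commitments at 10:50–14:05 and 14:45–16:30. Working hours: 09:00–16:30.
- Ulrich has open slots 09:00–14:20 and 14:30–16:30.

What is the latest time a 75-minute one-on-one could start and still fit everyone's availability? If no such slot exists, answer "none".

09:35

Noor free within 09:00–16:30: 09:00–10:50, 14:05–14:45.
Noor ∩ Ulrich: 09:00–10:50, 14:05–14:20, 14:30–14:45.
Windows ≥ 75 min: 09:00–10:50.
Latest start in the last window 09:00–10:50 is 10:50 − 75 min = 09:35.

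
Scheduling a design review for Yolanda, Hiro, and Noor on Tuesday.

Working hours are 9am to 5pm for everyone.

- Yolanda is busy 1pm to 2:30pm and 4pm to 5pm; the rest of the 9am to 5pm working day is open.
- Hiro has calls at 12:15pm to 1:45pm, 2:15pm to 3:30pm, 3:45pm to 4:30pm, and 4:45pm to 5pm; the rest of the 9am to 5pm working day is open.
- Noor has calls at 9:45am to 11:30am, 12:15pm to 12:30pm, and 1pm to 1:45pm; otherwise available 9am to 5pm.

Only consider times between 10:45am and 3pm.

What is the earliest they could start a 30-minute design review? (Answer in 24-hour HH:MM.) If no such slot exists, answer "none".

11:30

Yolanda free within 09:00–17:00: 09:00–13:00, 14:30–16:00.
Hiro free within 09:00–17:00: 09:00–12:15, 13:45–14:15, 15:30–15:45, 16:30–16:45.
Noor free within 09:00–17:00: 09:00–09:45, 11:30–12:15, 12:30–13:00, 13:45–17:00.
Yolanda ∩ Hiro: 09:00–12:15, 15:30–15:45.
Yolanda ∩ Hiro ∩ Noor: 09:00–09:45, 11:30–12:15, 15:30–15:45.
Restricted to 10:45–15:00: 11:30–12:15.
Windows ≥ 30 min: 11:30–12:15.
Earliest such window starts at 11:30.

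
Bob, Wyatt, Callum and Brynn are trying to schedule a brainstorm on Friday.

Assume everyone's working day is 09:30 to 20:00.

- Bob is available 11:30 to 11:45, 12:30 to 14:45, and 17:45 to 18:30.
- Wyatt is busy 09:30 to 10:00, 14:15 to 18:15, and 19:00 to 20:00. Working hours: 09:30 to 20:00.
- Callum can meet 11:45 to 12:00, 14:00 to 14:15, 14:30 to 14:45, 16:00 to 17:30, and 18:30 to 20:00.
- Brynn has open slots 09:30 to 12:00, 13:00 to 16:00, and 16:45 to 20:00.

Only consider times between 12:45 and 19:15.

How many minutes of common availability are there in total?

Wyatt free within 09:30–20:00: 10:00–14:15, 18:15–19:00.
Bob ∩ Wyatt: 11:30–11:45, 12:30–14:15, 18:15–18:30.
Bob ∩ Wyatt ∩ Callum: 14:00–14:15.
Bob ∩ Wyatt ∩ Callum ∩ Brynn: 14:00–14:15.
Restricted to 12:45–19:15: 14:00–14:15.
Total common minutes: 15.

15 minutes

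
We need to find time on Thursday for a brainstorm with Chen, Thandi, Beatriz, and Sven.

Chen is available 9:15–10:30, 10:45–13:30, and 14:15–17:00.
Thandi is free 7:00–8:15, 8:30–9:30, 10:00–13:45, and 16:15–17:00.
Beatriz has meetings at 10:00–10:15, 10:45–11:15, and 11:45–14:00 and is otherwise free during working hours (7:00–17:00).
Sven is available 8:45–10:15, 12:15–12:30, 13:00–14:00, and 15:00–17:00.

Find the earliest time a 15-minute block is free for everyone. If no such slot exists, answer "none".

09:15

Beatriz free within 07:00–17:00: 07:00–10:00, 10:15–10:45, 11:15–11:45, 14:00–17:00.
Chen ∩ Thandi: 09:15–09:30, 10:00–10:30, 10:45–13:30, 16:15–17:00.
Chen ∩ Thandi ∩ Beatriz: 09:15–09:30, 10:15–10:30, 11:15–11:45, 16:15–17:00.
Chen ∩ Thandi ∩ Beatriz ∩ Sven: 09:15–09:30, 16:15–17:00.
Windows ≥ 15 min: 09:15–09:30, 16:15–17:00.
Earliest such window starts at 09:15.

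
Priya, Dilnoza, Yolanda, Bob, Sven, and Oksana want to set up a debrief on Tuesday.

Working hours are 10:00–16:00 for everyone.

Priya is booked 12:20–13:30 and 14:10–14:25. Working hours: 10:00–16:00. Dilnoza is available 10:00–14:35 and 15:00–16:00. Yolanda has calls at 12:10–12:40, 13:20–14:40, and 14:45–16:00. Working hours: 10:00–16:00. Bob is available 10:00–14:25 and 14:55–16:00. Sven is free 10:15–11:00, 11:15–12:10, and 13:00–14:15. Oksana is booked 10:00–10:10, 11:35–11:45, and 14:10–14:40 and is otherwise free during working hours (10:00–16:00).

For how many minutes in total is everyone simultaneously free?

90 minutes

Priya free within 10:00–16:00: 10:00–12:20, 13:30–14:10, 14:25–16:00.
Yolanda free within 10:00–16:00: 10:00–12:10, 12:40–13:20, 14:40–14:45.
Oksana free within 10:00–16:00: 10:10–11:35, 11:45–14:10, 14:40–16:00.
Priya ∩ Dilnoza: 10:00–12:20, 13:30–14:10, 14:25–14:35, 15:00–16:00.
Priya ∩ Dilnoza ∩ Yolanda: 10:00–12:10.
Priya ∩ Dilnoza ∩ Yolanda ∩ Bob: 10:00–12:10.
Priya ∩ Dilnoza ∩ Yolanda ∩ Bob ∩ Sven: 10:15–11:00, 11:15–12:10.
Priya ∩ Dilnoza ∩ Yolanda ∩ Bob ∩ Sven ∩ Oksana: 10:15–11:00, 11:15–11:35, 11:45–12:10.
Total common minutes: 45 + 20 + 25 = 90.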